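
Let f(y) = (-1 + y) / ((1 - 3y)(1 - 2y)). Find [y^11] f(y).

Partial fractions give a closed form: a_n = (-2)·3^n + (1)·2^n.
At n = 11: a_11 = -352246.

-352246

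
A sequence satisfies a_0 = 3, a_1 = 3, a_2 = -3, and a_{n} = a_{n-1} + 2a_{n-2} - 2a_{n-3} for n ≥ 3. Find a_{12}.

-375

The ordinary generating function has denominator 1 - q - 2q^2 + 2q^3.
Iterating the recurrence: a_0,…,a_{12} = 3, 3, -3, -3, -15, -15, -39, -39, -87, -87, -183, -183, -375.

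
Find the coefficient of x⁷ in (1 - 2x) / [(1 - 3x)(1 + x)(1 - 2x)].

1640

The denominator gives the recurrence a_n = 4a_(n−1) − a_(n−2) − 6a_(n−3) for n ≥ 3; the numerator fixes a_0 = 1, a_1 = 2, a_2 = 7.
Iterating: 1, 2, 7, 20, 61, 182, 547, 1640, so a_7 = 1640.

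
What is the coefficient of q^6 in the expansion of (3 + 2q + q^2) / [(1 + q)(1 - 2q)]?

The denominator gives the recurrence a_n = a_(n−1) + 2a_(n−2) for n ≥ 3; the numerator fixes a_0 = 3, a_1 = 5, a_2 = 12.
Iterating: 3, 5, 12, 22, 46, 90, 182, so a_6 = 182.

182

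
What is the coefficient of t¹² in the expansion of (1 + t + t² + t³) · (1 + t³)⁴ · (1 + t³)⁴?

(1 + t + t² + t³) has coefficients 1,1,1,1 for degrees 0…3.
(1 + t³)⁴ has coefficients 1,0,0,4,0,0,6,0,0,4,0,0,1 for degrees 0…12.
Finally multiplying by (1 + t³)⁴, the product of all factors after the first has coefficients 1,0,0,8,0,0,28,0,0,56,0,0,70 for degrees 0…12.
[t¹²] = 1·70 + 1·0 + 1·0 + 1·56 = 126.

126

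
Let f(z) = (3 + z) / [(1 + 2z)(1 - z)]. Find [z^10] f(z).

1708

Partial fractions give a closed form: a_n = (5/3)·(-2)^n + (4/3)·1^n.
At n = 10: a_10 = 1708.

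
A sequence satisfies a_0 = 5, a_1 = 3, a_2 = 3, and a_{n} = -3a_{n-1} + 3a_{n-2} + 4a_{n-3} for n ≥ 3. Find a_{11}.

The ordinary generating function has denominator 1 + 3t - 3t^2 - 4t^3.
Iterating the recurrence: a_0,…,a_{11} = 5, 3, 3, 20, -39, 189, -604, 2223, -7725, 27428, -96567, 341085.

341085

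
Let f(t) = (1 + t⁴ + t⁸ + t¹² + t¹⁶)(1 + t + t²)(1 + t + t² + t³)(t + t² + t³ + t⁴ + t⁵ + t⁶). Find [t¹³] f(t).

18

(1 + t⁴ + t⁸ + t¹² + t¹⁶) has coefficients 1,0,0,0,1,0,0,0,1,0,0,0,1,0 for degrees 0…13.
(1 + t + t²) has coefficients 1,1,1,0,0,0,0,0,0,0,0,0,0,0 for degrees 0…13.
Multiplying by (1 + t + t² + t³) gives running coefficients 1,2,3,3,2,1,0,0,0,0,0,0,0,0 for degrees 0…13.
Finally multiplying by (t + t² + t³ + t⁴ + t⁵ + t⁶), the product of all factors after the first has coefficients 0,1,3,6,9,11,12,11,9,6,3,1,0,0 for degrees 0…13.
[t¹³] = 1·0 + 1·6 + 1·11 + 1·1 = 18.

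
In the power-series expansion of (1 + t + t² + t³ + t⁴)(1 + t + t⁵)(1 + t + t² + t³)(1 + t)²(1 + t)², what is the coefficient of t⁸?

(1 + t + t² + t³ + t⁴) has coefficients 1,1,1,1,1 for degrees 0…4.
(1 + t + t⁵) has coefficients 1,1,0,0,0,1,0,0,0 for degrees 0…8.
Multiplying by (1 + t + t² + t³) gives running coefficients 1,2,2,2,1,1,1,1,1 for degrees 0…8.
Multiplying by (1 + t)² gives running coefficients 1,4,7,8,7,5,4,4,4 for degrees 0…8.
Finally multiplying by (1 + t)², the product of all factors after the first has coefficients 1,6,16,26,30,27,21,17,16 for degrees 0…8.
[t⁸] = 1·16 + 1·17 + 1·21 + 1·27 + 1·30 = 111.

111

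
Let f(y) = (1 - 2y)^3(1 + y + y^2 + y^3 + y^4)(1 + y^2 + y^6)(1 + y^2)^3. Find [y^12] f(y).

(1 - 2y)^3 has coefficients 1,-6,12,-8 for degrees 0…3.
(1 + y + y^2 + y^3 + y^4) has coefficients 1,1,1,1,1,0,0,0,0,0,0,0,0 for degrees 0…12.
Multiplying by (1 + y^2 + y^6) gives running coefficients 1,1,2,2,2,1,2,1,1,1,1,0,0 for degrees 0…12.
Finally multiplying by (1 + y^2)^3, the product of all factors after the first has coefficients 1,1,5,5,11,10,15,11,15,9,12,7,8 for degrees 0…12.
[y^12] = 1·8 − 6·7 + 12·12 − 8·9 = 38.

38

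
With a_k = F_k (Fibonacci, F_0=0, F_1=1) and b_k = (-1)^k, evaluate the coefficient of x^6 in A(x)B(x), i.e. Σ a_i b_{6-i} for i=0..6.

4

This is [x^6] in the product of the two ordinary generating functions.
Σ = 0·1 + 1·(-1) + 1·1 + 2·(-1) + 3·1 + 5·(-1) + 8·1 = 4.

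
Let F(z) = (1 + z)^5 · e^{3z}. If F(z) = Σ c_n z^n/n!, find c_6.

83079

The EGF product rule gives c_6 = Σ_{k_1+k_2=6} C(6; k_1,k_2) · ∏ g_i(k_i), where (1+z)^5 gives the falling factorial (5)_k; e^{3z} gives (3)^k.
g_1(k) for k = 0…6: 1, 5, 20, 60, 120, 120, 0.
g_2(k) for k = 0…6: 1, 3, 9, 27, 81, 243, 729.
c_6 = Σ_k C(6,k)·g_1(k)·g_2(6−k) = 1·1·729 + 6·5·243 + 15·20·81 + 20·60·27 + 15·120·9 + 6·120·3 = 729 + 7290 + 24300 + 32400 + 16200 + 2160 = 83079.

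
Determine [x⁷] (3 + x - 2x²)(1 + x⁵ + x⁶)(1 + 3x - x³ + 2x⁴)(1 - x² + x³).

(3 + x - 2x²) has coefficients 3,1,-2 for degrees 0…2.
(1 + x⁵ + x⁶) has coefficients 1,0,0,0,0,1,1,0 for degrees 0…7.
Multiplying by (1 + 3x - x³ + 2x⁴) gives running coefficients 1,3,0,-1,2,1,4,3 for degrees 0…7.
Finally multiplying by (1 - x² + x³), the product of all factors after the first has coefficients 1,3,-1,-3,5,2,1,4 for degrees 0…7.
[x⁷] = 3·4 + 1·1 − 2·2 = 9.

9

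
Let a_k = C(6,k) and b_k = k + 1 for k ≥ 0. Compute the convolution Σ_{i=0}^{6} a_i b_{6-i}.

256

This is [x^6] in the product of the two ordinary generating functions.
Σ = 1·7 + 6·6 + 15·5 + 20·4 + 15·3 + 6·2 + 1·1 = 256.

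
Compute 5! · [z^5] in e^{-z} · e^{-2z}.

-243

The EGF product rule gives c_5 = Σ_{k_1+k_2=5} C(5; k_1,k_2) · ∏ g_i(k_i), where e^{-z} gives (-1)^k; e^{-2z} gives (-2)^k.
g_1(k) for k = 0…5: 1, -1, 1, -1, 1, -1.
g_2(k) for k = 0…5: 1, -2, 4, -8, 16, -32.
c_5 = Σ_k C(5,k)·g_1(k)·g_2(5−k) = 1·1·(-32) + 5·(-1)·16 + 10·1·(-8) + 10·(-1)·4 + 5·1·(-2) + 1·(-1)·1 = −32 − 80 − 80 − 40 − 10 − 1 = -243.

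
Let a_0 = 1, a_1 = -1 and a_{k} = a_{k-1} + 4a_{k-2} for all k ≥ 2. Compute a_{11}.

The ordinary generating function has denominator 1 - y - 4y^2.
Iterating the recurrence: a_0,…,a_{11} = 1, -1, 3, -1, 11, 7, 51, 79, 283, 599, 1731, 4127.

4127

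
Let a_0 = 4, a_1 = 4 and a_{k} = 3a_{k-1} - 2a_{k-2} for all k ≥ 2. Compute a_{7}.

The ordinary generating function has denominator 1 - 3q + 2q^2.
Iterating the recurrence: a_0,…,a_{7} = 4, 4, 4, 4, 4, 4, 4, 4.

4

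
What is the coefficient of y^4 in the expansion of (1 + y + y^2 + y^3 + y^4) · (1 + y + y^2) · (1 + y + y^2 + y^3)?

(1 + y + y^2 + y^3 + y^4) has coefficients 1,1,1,1,1 for degrees 0…4.
(1 + y + y^2) has coefficients 1,1,1,0,0 for degrees 0…4.
Finally multiplying by (1 + y + y^2 + y^3), the product of all factors after the first has coefficients 1,2,3,3,2 for degrees 0…4.
[y^4] = 1·2 + 1·3 + 1·3 + 1·2 + 1·1 = 11.

11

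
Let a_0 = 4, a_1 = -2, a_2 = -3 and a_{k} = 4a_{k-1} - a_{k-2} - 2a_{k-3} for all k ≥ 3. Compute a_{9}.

The ordinary generating function has denominator 1 - 4y + y^2 + 2y^3.
Iterating the recurrence: a_0,…,a_{9} = 4, -2, -3, -18, -65, -236, -843, -3006, -10709, -38144.

-38144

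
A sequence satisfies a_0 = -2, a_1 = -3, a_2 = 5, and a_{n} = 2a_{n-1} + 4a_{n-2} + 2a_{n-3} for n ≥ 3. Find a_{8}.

The ordinary generating function has denominator 1 - 2q - 4q^2 - 2q^3.
Iterating the recurrence: a_0,…,a_{8} = -2, -3, 5, -6, 2, -10, -24, -84, -284.

-284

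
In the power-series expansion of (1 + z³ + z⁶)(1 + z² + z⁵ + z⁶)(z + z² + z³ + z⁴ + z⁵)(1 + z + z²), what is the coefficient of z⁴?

(1 + z³ + z⁶) has coefficients 1,0,0,1,0 for degrees 0…4.
(1 + z² + z⁵ + z⁶) has coefficients 1,0,1,0,0 for degrees 0…4.
Multiplying by (z + z² + z³ + z⁴ + z⁵) gives running coefficients 0,1,1,2,2 for degrees 0…4.
Finally multiplying by (1 + z + z²), the product of all factors after the first has coefficients 0,1,2,4,5 for degrees 0…4.
[z⁴] = 1·5 + 1·1 = 6.

6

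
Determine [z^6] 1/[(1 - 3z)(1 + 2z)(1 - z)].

The denominator gives the recurrence a_n = 2a_(n−1) + 5a_(n−2) − 6a_(n−3) for n ≥ 3; the numerator fixes a_0 = 1, a_1 = 2, a_2 = 9.
Iterating: 1, 2, 9, 22, 77, 210, 673, so a_6 = 673.

673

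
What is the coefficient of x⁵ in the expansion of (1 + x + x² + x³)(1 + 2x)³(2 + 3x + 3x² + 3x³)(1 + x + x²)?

(1 + x + x² + x³) has coefficients 1,1,1,1 for degrees 0…3.
(1 + 2x)³ has coefficients 1,6,12,8,0,0 for degrees 0…5.
Multiplying by (2 + 3x + 3x² + 3x³) gives running coefficients 2,15,45,73,78,60 for degrees 0…5.
Finally multiplying by (1 + x + x²), the product of all factors after the first has coefficients 2,17,62,133,196,211 for degrees 0…5.
[x⁵] = 1·211 + 1·196 + 1·133 + 1·62 = 602.

602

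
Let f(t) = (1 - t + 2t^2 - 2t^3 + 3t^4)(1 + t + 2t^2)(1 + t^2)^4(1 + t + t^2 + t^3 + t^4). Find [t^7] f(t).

44

(1 - t + 2t^2 - 2t^3 + 3t^4) has coefficients 1,-1,2,-2,3 for degrees 0…4.
(1 + t + 2t^2) has coefficients 1,1,2,0,0,0,0,0 for degrees 0…7.
Multiplying by (1 + t^2)^4 gives running coefficients 1,1,6,4,14,6,16,4 for degrees 0…7.
Finally multiplying by (1 + t + t^2 + t^3 + t^4), the product of all factors after the first has coefficients 1,2,8,12,26,31,46,44 for degrees 0…7.
[t^7] = 1·44 − 1·46 + 2·31 − 2·26 + 3·12 = 44.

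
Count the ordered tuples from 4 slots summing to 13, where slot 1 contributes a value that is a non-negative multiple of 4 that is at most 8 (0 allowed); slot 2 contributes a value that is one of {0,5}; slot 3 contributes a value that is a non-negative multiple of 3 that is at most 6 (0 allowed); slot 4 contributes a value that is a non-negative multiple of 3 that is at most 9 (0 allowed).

The generating function for the choices is (1 + y⁴ + y⁸)·(1 + y⁵)·(1 + y³ + y⁶)·(1 + y³ + y⁶ + y⁹); the count is [y¹³].
(1 + y⁴ + y⁸) has coefficients 1,0,0,0,1,0,0,0,1 for degrees 0…8.
(1 + y⁵) has coefficients 1,0,0,0,0,1,0,0,0,0,0,0,0,0 for degrees 0…13.
Multiplying by (1 + y³ + y⁶) gives running coefficients 1,0,0,1,0,1,1,0,1,0,0,1,0,0 for degrees 0…13.
Finally multiplying by (1 + y³ + y⁶ + y⁹), the product of all factors after the first has coefficients 1,0,0,2,0,1,3,0,2,3,0,3,2,0 for degrees 0…13.
[y¹³] = 1·0 + 1·3 + 1·1 = 4.

4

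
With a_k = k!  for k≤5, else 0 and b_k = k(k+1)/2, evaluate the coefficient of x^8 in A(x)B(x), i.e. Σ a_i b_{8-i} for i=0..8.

Write out a_i and b_{8-i} for i = 0,…,8 and sum the products.
Σ = 1·36 + 1·28 + 2·21 + 6·15 + 24·10 + 120·6 + 0·3 + 0·1 + 0·0 = 1156.

1156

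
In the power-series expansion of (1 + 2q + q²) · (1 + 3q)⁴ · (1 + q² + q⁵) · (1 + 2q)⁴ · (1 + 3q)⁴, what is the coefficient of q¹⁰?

(1 + 2q + q²) has coefficients 1,2,1 for degrees 0…2.
(1 + 3q)⁴ has coefficients 1,12,54,108,81,0,0,0,0,0,0 for degrees 0…10.
Multiplying by (1 + q² + q⁵) gives running coefficients 1,12,55,120,135,109,93,54,108,81,0 for degrees 0…10.
Multiplying by (1 + 2q)⁴ gives running coefficients 1,20,175,880,2815,6021,8925,9654,8420,6961,6456 for degrees 0…10.
Finally multiplying by (1 + 3q)⁴, the product of all factors after the first has coefficients 1,32,469,4168,25066,107841,342402,817188,1484501,2080918,2310225 for degrees 0…10.
[q¹⁰] = 1·2310225 + 2·2080918 + 1·1484501 = 7956562.

7956562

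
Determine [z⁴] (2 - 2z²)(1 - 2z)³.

-24

(2 - 2z²) has coefficients 2,0,-2 for degrees 0…2.
(1 - 2z)³ has coefficients 1,-6,12,-8,0 for degrees 0…4.
[z⁴] = 2·0 − 2·12 = -24.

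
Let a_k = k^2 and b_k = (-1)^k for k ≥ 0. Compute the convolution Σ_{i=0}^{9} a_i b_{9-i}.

45

Write out a_i and b_{9-i} for i = 0,…,9 and sum the products.
Σ = 0·(-1) + 1·1 + 4·(-1) + 9·1 + 16·(-1) + 25·1 + 36·(-1) + 49·1 + 64·(-1) + 81·1 = 45.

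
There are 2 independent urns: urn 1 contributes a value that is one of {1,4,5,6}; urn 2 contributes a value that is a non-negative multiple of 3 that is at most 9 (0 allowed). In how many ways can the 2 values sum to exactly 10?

The generating function for the choices is (z + z^4 + z^5 + z^6)·(1 + z^3 + z^6 + z^9); the count is [z^10].
(z + z^4 + z^5 + z^6) has coefficients 0,1,0,0,1,1,1 for degrees 0…6.
(1 + z^3 + z^6 + z^9) has coefficients 1,0,0,1,0,0,1,0,0,1,0 for degrees 0…10.
[z^10] = 1·1 + 1·1 + 1·0 + 1·0 = 2.

2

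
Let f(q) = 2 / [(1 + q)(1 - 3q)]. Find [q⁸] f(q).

Partial fractions give a closed form: a_n = (1/2)·(-1)^n + (3/2)·3^n.
At n = 8: a_8 = 9842.

9842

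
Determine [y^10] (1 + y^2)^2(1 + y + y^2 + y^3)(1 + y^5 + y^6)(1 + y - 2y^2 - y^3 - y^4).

(1 + y^2)^2 has coefficients 1,0,2,0,1 for degrees 0…4.
(1 + y + y^2 + y^3) has coefficients 1,1,1,1,0,0,0,0,0,0,0 for degrees 0…10.
Multiplying by (1 + y^5 + y^6) gives running coefficients 1,1,1,1,0,1,2,2,2,1,0 for degrees 0…10.
Finally multiplying by (1 + y - 2y^2 - y^3 - y^4), the product of all factors after the first has coefficients 1,2,0,-1,-3,-3,1,1,-1,-4,-7 for degrees 0…10.
[y^10] = 1·(-7) + 2·(-1) + 1·1 = -8.

-8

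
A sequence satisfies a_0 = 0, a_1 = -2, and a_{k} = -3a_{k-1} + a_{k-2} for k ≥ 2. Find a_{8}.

The ordinary generating function has denominator 1 + 3q - q^2.
Iterating the recurrence: a_0,…,a_{8} = 0, -2, 6, -20, 66, -218, 720, -2378, 7854.

7854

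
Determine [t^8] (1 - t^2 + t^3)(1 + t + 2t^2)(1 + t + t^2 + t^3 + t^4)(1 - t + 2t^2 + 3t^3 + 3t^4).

(1 - t^2 + t^3) has coefficients 1,0,-1,1 for degrees 0…3.
(1 + t + 2t^2) has coefficients 1,1,2,0,0,0,0,0,0 for degrees 0…8.
Multiplying by (1 + t + t^2 + t^3 + t^4) gives running coefficients 1,2,4,4,4,3,2,0,0 for degrees 0…8.
Finally multiplying by (1 - t + 2t^2 + 3t^3 + 3t^4), the product of all factors after the first has coefficients 1,1,4,7,17,25,31,28,25 for degrees 0…8.
[t^8] = 1·25 − 1·31 + 1·25 = 19.

19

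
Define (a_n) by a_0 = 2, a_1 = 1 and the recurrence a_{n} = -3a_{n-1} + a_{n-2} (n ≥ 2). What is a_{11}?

55807

The ordinary generating function has denominator 1 + 3q - q^2.
Iterating the recurrence: a_0,…,a_{11} = 2, 1, -1, 4, -13, 43, -142, 469, -1549, 5116, -16897, 55807.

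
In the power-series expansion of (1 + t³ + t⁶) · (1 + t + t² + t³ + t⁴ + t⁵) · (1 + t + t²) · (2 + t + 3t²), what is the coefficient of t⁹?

34

(1 + t³ + t⁶) has coefficients 1,0,0,1,0,0,1 for degrees 0…6.
(1 + t + t² + t³ + t⁴ + t⁵) has coefficients 1,1,1,1,1,1,0,0,0,0 for degrees 0…9.
Multiplying by (1 + t + t²) gives running coefficients 1,2,3,3,3,3,2,1,0,0 for degrees 0…9.
Finally multiplying by (2 + t + 3t²), the product of all factors after the first has coefficients 2,5,11,15,18,18,16,13,7,3 for degrees 0…9.
[t⁹] = 1·3 + 1·16 + 1·15 = 34.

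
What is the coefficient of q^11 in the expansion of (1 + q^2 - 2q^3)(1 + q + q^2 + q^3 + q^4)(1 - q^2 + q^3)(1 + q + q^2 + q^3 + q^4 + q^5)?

-3

(1 + q^2 - 2q^3) has coefficients 1,0,1,-2 for degrees 0…3.
(1 + q + q^2 + q^3 + q^4) has coefficients 1,1,1,1,1,0,0,0,0,0,0,0 for degrees 0…11.
Multiplying by (1 - q^2 + q^3) gives running coefficients 1,1,0,1,1,0,0,1,0,0,0,0 for degrees 0…11.
Finally multiplying by (1 + q + q^2 + q^3 + q^4 + q^5), the product of all factors after the first has coefficients 1,2,2,3,4,4,3,3,3,2,1,1 for degrees 0…11.
[q^11] = 1·1 + 1·2 − 2·3 = -3.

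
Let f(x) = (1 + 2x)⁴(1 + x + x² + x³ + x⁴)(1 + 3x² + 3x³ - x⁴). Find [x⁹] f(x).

(1 + 2x)⁴ has coefficients 1,8,24,32,16 for degrees 0…4.
(1 + x + x² + x³ + x⁴) has coefficients 1,1,1,1,1,0,0,0,0,0 for degrees 0…9.
Finally multiplying by (1 + 3x² + 3x³ - x⁴), the product of all factors after the first has coefficients 1,1,4,7,6,5,5,2,-1,0 for degrees 0…9.
[x⁹] = 1·0 + 8·(-1) + 24·2 + 32·5 + 16·5 = 280.

280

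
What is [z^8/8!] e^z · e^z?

256

The EGF product rule gives c_8 = Σ_{k_1+k_2=8} C(8; k_1,k_2) · ∏ g_i(k_i), where e^z gives (1)^k; e^z gives (1)^k.
g_1(k) for k = 0…8: 1, 1, 1, 1, 1, 1, 1, 1, 1.
g_2(k) for k = 0…8: 1, 1, 1, 1, 1, 1, 1, 1, 1.
c_8 = Σ_k C(8,k)·g_1(k)·g_2(8−k) = 1·1·1 + 8·1·1 + 28·1·1 + 56·1·1 + 70·1·1 + 56·1·1 + 28·1·1 + 8·1·1 + 1·1·1 = 1 + 8 + 28 + 56 + 70 + 56 + 28 + 8 + 1 = 256.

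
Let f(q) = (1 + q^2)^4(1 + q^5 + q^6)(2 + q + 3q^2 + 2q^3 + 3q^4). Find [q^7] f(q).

28

(1 + q^2)^4 has coefficients 1,0,4,0,6,0,4,0 for degrees 0…7.
(1 + q^5 + q^6) has coefficients 1,0,0,0,0,1,1,0 for degrees 0…7.
Finally multiplying by (2 + q + 3q^2 + 2q^3 + 3q^4), the product of all factors after the first has coefficients 2,1,3,2,3,2,3,4 for degrees 0…7.
[q^7] = 1·4 + 4·2 + 6·2 + 4·1 = 28.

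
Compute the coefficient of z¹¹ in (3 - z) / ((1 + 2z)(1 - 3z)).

Partial fractions give a closed form: a_n = (7/5)·(-2)^n + (8/5)·3^n.
At n = 11: a_11 = 280568.

280568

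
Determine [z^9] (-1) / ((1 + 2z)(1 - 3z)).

-11605

The denominator gives the recurrence a_n = a_(n−1) + 6a_(n−2) for n ≥ 2; the numerator fixes a_0 = -1, a_1 = -1.
Iterating: -1, -1, -7, -13, -55, -133, -463, -1261, -4039, -11605, so a_9 = -11605.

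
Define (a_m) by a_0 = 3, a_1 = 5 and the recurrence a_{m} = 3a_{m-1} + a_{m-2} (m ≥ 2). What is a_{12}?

2760843

The ordinary generating function has denominator 1 - 3x - x^2.
Iterating the recurrence: a_0,…,a_{12} = 3, 5, 18, 59, 195, 644, 2127, 7025, 23202, 76631, 253095, 835916, 2760843.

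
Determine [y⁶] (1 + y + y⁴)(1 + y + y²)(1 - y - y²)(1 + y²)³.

-9

(1 + y + y⁴) has coefficients 1,1,0,0,1 for degrees 0…4.
(1 + y + y²) has coefficients 1,1,1,0,0,0,0 for degrees 0…6.
Multiplying by (1 - y - y²) gives running coefficients 1,0,-1,-2,-1,0,0 for degrees 0…6.
Finally multiplying by (1 + y²)³, the product of all factors after the first has coefficients 1,0,2,-2,-1,-6,-5 for degrees 0…6.
[y⁶] = 1·(-5) + 1·(-6) + 1·2 = -9.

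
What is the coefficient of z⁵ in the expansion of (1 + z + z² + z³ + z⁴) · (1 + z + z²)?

2

(1 + z + z² + z³ + z⁴) has coefficients 1,1,1,1,1 for degrees 0…4.
(1 + z + z²) has coefficients 1,1,1,0,0,0 for degrees 0…5.
[z⁵] = 1·0 + 1·0 + 1·0 + 1·1 + 1·1 = 2.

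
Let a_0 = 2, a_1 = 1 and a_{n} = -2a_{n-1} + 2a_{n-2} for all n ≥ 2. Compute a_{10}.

The ordinary generating function has denominator 1 + 2y - 2y^2.
Iterating the recurrence: a_0,…,a_{10} = 2, 1, 2, -2, 8, -20, 56, -152, 416, -1136, 3104.

3104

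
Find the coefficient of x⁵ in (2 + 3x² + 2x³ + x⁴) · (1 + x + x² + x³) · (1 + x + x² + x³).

24

(2 + 3x² + 2x³ + x⁴) has coefficients 2,0,3,2,1 for degrees 0…4.
(1 + x + x² + x³) has coefficients 1,1,1,1,0,0 for degrees 0…5.
Finally multiplying by (1 + x + x² + x³), the product of all factors after the first has coefficients 1,2,3,4,3,2 for degrees 0…5.
[x⁵] = 2·2 + 3·4 + 2·3 + 1·2 = 24.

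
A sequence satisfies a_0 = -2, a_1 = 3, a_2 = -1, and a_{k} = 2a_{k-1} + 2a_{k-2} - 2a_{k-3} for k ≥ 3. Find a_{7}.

188

The ordinary generating function has denominator 1 - 2t - 2t^2 + 2t^3.
Iterating the recurrence: a_0,…,a_{7} = -2, 3, -1, 8, 8, 34, 68, 188.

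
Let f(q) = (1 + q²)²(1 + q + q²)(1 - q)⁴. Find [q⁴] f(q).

10

(1 + q²)² has coefficients 1,0,2,0,1 for degrees 0…4.
(1 + q + q²) has coefficients 1,1,1,0,0 for degrees 0…4.
Finally multiplying by (1 - q)⁴, the product of all factors after the first has coefficients 1,-3,3,-2,3 for degrees 0…4.
[q⁴] = 1·3 + 2·3 + 1·1 = 10.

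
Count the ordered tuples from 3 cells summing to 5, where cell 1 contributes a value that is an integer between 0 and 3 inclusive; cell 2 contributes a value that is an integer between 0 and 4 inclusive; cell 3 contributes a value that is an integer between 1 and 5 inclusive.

14

The generating function for the choices is (1 + y + y^2 + y^3)·(1 + y + y^2 + y^3 + y^4)·(y + y^2 + y^3 + y^4 + y^5); the count is [y^5].
(1 + y + y^2 + y^3) has coefficients 1,1,1,1 for degrees 0…3.
(1 + y + y^2 + y^3 + y^4) has coefficients 1,1,1,1,1,0 for degrees 0…5.
Finally multiplying by (y + y^2 + y^3 + y^4 + y^5), the product of all factors after the first has coefficients 0,1,2,3,4,5 for degrees 0…5.
[y^5] = 1·5 + 1·4 + 1·3 + 1·2 = 14.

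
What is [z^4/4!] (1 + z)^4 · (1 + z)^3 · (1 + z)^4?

The EGF product rule gives c_4 = Σ_{k_1+k_2+k_3=4} C(4; k_1,k_2,k_3) · ∏ g_i(k_i), where (1+z)^4 gives the falling factorial (4)_k; (1+z)^3 gives the falling factorial (3)_k; (1+z)^4 gives the falling factorial (4)_k.
g_1(k) for k = 0…4: 1, 4, 12, 24, 24.
g_2(k) for k = 0…4: 1, 3, 6, 6, 0.
g_3(k) for k = 0…4: 1, 4, 12, 24, 24.
First combine the last two factors: h(k) = Σ_j C(k,j)·g_2(j)·g_3(k−j) for k = 0…4: 1, 7, 42, 210, 840.
c_4 = Σ_k C(4,k)·g_1(k)·h(4−k) = 1·1·840 + 4·4·210 + 6·12·42 + 4·24·7 + 1·24·1 = 840 + 3360 + 3024 + 672 + 24 = 7920.

7920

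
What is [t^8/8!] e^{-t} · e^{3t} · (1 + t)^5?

The EGF product rule gives c_8 = Σ_{k_1+k_2+k_3=8} C(8; k_1,k_2,k_3) · ∏ g_i(k_i), where e^{-t} gives (-1)^k; e^{3t} gives (3)^k; (1+t)^5 gives the falling factorial (5)_k.
g_1(k) for k = 0…8: 1, -1, 1, -1, 1, -1, 1, -1, 1.
g_2(k) for k = 0…8: 1, 3, 9, 27, 81, 243, 729, 2187, 6561.
g_3(k) for k = 0…8: 1, 5, 20, 60, 120, 120, 0, 0, 0.
First combine the last two factors: h(k) = Σ_j C(k,j)·g_2(j)·g_3(k−j) for k = 0…8: 1, 8, 59, 402, 2541, 14988, 83079, 435942, 2180601.
c_8 = Σ_k C(8,k)·g_1(k)·h(8−k) = 1·1·2180601 + 8·(-1)·435942 + 28·1·83079 + 56·(-1)·14988 + 70·1·2541 + 56·(-1)·402 + 28·1·59 + 8·(-1)·8 + 1·1·1 = 2180601 − 3487536 + 2326212 − 839328 + 177870 − 22512 + 1652 − 64 + 1 = 336896.

336896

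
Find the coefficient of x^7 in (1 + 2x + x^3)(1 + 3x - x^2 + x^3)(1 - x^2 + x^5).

(1 + 2x + x^3) has coefficients 1,2,0,1 for degrees 0…3.
(1 + 3x - x^2 + x^3) has coefficients 1,3,-1,1,0,0,0,0 for degrees 0…7.
Finally multiplying by (1 - x^2 + x^5), the product of all factors after the first has coefficients 1,3,-2,-2,1,0,3,-1 for degrees 0…7.
[x^7] = 1·(-1) + 2·3 + 1·1 = 6.

6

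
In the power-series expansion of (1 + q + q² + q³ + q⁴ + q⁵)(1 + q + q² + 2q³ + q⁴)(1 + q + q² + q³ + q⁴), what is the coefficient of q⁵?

(1 + q + q² + q³ + q⁴ + q⁵) has coefficients 1,1,1,1,1,1 for degrees 0…5.
(1 + q + q² + 2q³ + q⁴) has coefficients 1,1,1,2,1,0 for degrees 0…5.
Finally multiplying by (1 + q + q² + q³ + q⁴), the product of all factors after the first has coefficients 1,2,3,5,6,5 for degrees 0…5.
[q⁵] = 1·5 + 1·6 + 1·5 + 1·3 + 1·2 + 1·1 = 22.

22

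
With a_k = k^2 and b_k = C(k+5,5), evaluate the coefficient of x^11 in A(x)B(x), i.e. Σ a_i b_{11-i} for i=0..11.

68068

This is [x^11] in the product of the two ordinary generating functions.
Σ = 0·4368 + 1·3003 + 4·2002 + 9·1287 + 16·792 + 25·462 + 36·252 + 49·126 + 64·56 + 81·21 + 100·6 + 121·1 = 68068.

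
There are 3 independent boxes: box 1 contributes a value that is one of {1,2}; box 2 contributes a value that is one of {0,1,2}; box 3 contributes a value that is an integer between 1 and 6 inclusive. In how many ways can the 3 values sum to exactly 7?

6

The generating function for the choices is (x + x^2)·(1 + x + x^2)·(x + x^2 + x^3 + x^4 + x^5 + x^6); the count is [x^7].
(x + x^2) has coefficients 0,1,1 for degrees 0…2.
(1 + x + x^2) has coefficients 1,1,1,0,0,0,0,0 for degrees 0…7.
Finally multiplying by (x + x^2 + x^3 + x^4 + x^5 + x^6), the product of all factors after the first has coefficients 0,1,2,3,3,3,3,2 for degrees 0…7.
[x^7] = 1·3 + 1·3 = 6.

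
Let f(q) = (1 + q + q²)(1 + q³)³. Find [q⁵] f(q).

(1 + q + q²) has coefficients 1,1,1 for degrees 0…2.
(1 + q³)³ has coefficients 1,0,0,3,0,0 for degrees 0…5.
[q⁵] = 1·0 + 1·0 + 1·3 = 3.

3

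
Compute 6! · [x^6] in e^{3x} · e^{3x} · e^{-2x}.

The EGF product rule gives c_6 = Σ_{k_1+k_2+k_3=6} C(6; k_1,k_2,k_3) · ∏ g_i(k_i), where e^{3x} gives (3)^k; e^{3x} gives (3)^k; e^{-2x} gives (-2)^k.
g_1(k) for k = 0…6: 1, 3, 9, 27, 81, 243, 729.
g_2(k) for k = 0…6: 1, 3, 9, 27, 81, 243, 729.
g_3(k) for k = 0…6: 1, -2, 4, -8, 16, -32, 64.
First combine the last two factors: h(k) = Σ_j C(k,j)·g_2(j)·g_3(k−j) for k = 0…6: 1, 1, 1, 1, 1, 1, 1.
c_6 = Σ_k C(6,k)·g_1(k)·h(6−k) = 1·1·1 + 6·3·1 + 15·9·1 + 20·27·1 + 15·81·1 + 6·243·1 + 1·729·1 = 1 + 18 + 135 + 540 + 1215 + 1458 + 729 = 4096.

4096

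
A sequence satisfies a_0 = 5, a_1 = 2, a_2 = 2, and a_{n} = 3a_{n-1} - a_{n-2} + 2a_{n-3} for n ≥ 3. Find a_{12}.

The ordinary generating function has denominator 1 - 3x + x^2 - 2x^3.
Iterating the recurrence: a_0,…,a_{12} = 5, 2, 2, 14, 44, 122, 350, 1016, 2942, 8510, 24620, 71234, 206102.

206102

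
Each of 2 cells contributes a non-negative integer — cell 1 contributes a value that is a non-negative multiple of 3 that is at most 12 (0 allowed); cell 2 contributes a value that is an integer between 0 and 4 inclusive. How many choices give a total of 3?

2

The generating function for the choices is (1 + q³ + q⁶ + q⁹ + q¹²)·(1 + q + q² + q³ + q⁴); the count is [q³].
(1 + q³ + q⁶ + q⁹ + q¹²) has coefficients 1,0,0,1 for degrees 0…3.
(1 + q + q² + q³ + q⁴) has coefficients 1,1,1,1 for degrees 0…3.
[q³] = 1·1 + 1·1 = 2.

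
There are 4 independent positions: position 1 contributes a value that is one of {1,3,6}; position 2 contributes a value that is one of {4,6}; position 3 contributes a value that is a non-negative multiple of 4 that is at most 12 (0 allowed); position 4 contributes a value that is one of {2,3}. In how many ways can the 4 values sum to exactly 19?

The generating function for the choices is (y + y^3 + y^6)·(y^4 + y^6)·(1 + y^4 + y^8 + y^12)·(y^2 + y^3); the count is [y^19].
(y + y^3 + y^6) has coefficients 0,1,0,1,0,0,1 for degrees 0…6.
(y^4 + y^6) has coefficients 0,0,0,0,1,0,1,0,0,0,0,0,0,0,0,0,0,0,0,0 for degrees 0…19.
Multiplying by (1 + y^4 + y^8 + y^12) gives running coefficients 0,0,0,0,1,0,1,0,1,0,1,0,1,0,1,0,1,0,1,0 for degrees 0…19.
Finally multiplying by (y^2 + y^3), the product of all factors after the first has coefficients 0,0,0,0,0,0,1,1,1,1,1,1,1,1,1,1,1,1,1,1 for degrees 0…19.
[y^19] = 1·1 + 1·1 + 1·1 = 3.

3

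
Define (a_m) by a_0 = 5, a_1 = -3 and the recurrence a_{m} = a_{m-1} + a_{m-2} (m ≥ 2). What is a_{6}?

The ordinary generating function has denominator 1 - x - x^2.
Iterating the recurrence: a_0,…,a_{6} = 5, -3, 2, -1, 1, 0, 1.

1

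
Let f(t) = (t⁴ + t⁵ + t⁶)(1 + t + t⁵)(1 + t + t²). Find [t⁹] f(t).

2

(t⁴ + t⁵ + t⁶) has coefficients 0,0,0,0,1,1,1 for degrees 0…6.
(1 + t + t⁵) has coefficients 1,1,0,0,0,1,0,0,0,0 for degrees 0…9.
Finally multiplying by (1 + t + t²), the product of all factors after the first has coefficients 1,2,2,1,0,1,1,1,0,0 for degrees 0…9.
[t⁹] = 1·1 + 1·0 + 1·1 = 2.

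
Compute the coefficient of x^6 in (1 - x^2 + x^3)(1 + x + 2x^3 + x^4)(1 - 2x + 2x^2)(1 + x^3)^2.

(1 - x^2 + x^3) has coefficients 1,0,-1,1 for degrees 0…3.
(1 + x + 2x^3 + x^4) has coefficients 1,1,0,2,1,0,0 for degrees 0…6.
Multiplying by (1 - 2x + 2x^2) gives running coefficients 1,-1,0,4,-3,2,2 for degrees 0…6.
Finally multiplying by (1 + x^3)^2, the product of all factors after the first has coefficients 1,-1,0,6,-5,2,11 for degrees 0…6.
[x^6] = 1·11 − 1·(-5) + 1·6 = 22.

22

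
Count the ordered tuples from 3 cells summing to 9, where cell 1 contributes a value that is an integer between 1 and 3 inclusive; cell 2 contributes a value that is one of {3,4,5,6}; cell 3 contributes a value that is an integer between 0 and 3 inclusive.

9

The generating function for the choices is (q + q^2 + q^3)·(q^3 + q^4 + q^5 + q^6)·(1 + q + q^2 + q^3); the count is [q^9].
(q + q^2 + q^3) has coefficients 0,1,1,1 for degrees 0…3.
(q^3 + q^4 + q^5 + q^6) has coefficients 0,0,0,1,1,1,1,0,0,0 for degrees 0…9.
Finally multiplying by (1 + q + q^2 + q^3), the product of all factors after the first has coefficients 0,0,0,1,2,3,4,3,2,1 for degrees 0…9.
[q^9] = 1·2 + 1·3 + 1·4 = 9.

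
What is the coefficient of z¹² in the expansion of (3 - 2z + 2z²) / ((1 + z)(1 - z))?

5

The denominator gives the recurrence a_n = a_(n−2) for n ≥ 3; the numerator fixes a_0 = 3, a_1 = -2, a_2 = 5.
Iterating: 3, -2, 5, -2, 5, -2, 5, -2, 5, -2, 5, -2, 5, so a_12 = 5.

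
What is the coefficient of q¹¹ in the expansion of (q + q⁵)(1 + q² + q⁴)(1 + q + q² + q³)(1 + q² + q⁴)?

6

(q + q⁵) has coefficients 0,1,0,0,0,1 for degrees 0…5.
(1 + q² + q⁴) has coefficients 1,0,1,0,1,0,0,0,0,0,0,0 for degrees 0…11.
Multiplying by (1 + q + q² + q³) gives running coefficients 1,1,2,2,2,2,1,1,0,0,0,0 for degrees 0…11.
Finally multiplying by (1 + q² + q⁴), the product of all factors after the first has coefficients 1,1,3,3,5,5,5,5,3,3,1,1 for degrees 0…11.
[q¹¹] = 1·1 + 1·5 = 6.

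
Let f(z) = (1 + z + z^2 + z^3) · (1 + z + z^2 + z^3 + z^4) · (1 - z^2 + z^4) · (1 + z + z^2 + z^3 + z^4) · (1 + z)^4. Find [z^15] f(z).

80

(1 + z + z^2 + z^3) has coefficients 1,1,1,1 for degrees 0…3.
(1 + z + z^2 + z^3 + z^4) has coefficients 1,1,1,1,1,0,0,0,0,0,0,0,0,0,0,0 for degrees 0…15.
Multiplying by (1 - z^2 + z^4) gives running coefficients 1,1,0,0,1,0,0,1,1,0,0,0,0,0,0,0 for degrees 0…15.
Multiplying by (1 + z + z^2 + z^3 + z^4) gives running coefficients 1,2,2,2,3,2,1,2,3,2,2,2,1,0,0,0 for degrees 0…15.
Finally multiplying by (1 + z)^4, the product of all factors after the first has coefficients 1,6,16,26,32,36,37,32,28,32,37,36,32,26,16,6 for degrees 0…15.
[z^15] = 1·6 + 1·16 + 1·26 + 1·32 = 80.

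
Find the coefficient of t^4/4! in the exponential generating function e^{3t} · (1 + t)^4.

1473

The EGF product rule gives c_4 = Σ_{k_1+k_2=4} C(4; k_1,k_2) · ∏ g_i(k_i), where e^{3t} gives (3)^k; (1+t)^4 gives the falling factorial (4)_k.
g_1(k) for k = 0…4: 1, 3, 9, 27, 81.
g_2(k) for k = 0…4: 1, 4, 12, 24, 24.
c_4 = Σ_k C(4,k)·g_1(k)·g_2(4−k) = 1·1·24 + 4·3·24 + 6·9·12 + 4·27·4 + 1·81·1 = 24 + 288 + 648 + 432 + 81 = 1473.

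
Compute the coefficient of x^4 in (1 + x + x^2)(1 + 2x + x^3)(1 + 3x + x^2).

13

(1 + x + x^2) has coefficients 1,1,1 for degrees 0…2.
(1 + 2x + x^3) has coefficients 1,2,0,1,0 for degrees 0…4.
Finally multiplying by (1 + 3x + x^2), the product of all factors after the first has coefficients 1,5,7,3,3 for degrees 0…4.
[x^4] = 1·3 + 1·3 + 1·7 = 13.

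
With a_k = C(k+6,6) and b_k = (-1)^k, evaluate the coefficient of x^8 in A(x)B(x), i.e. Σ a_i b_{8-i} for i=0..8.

1897

Write out a_i and b_{8-i} for i = 0,…,8 and sum the products.
Σ = 1·1 + 7·(-1) + 28·1 + 84·(-1) + 210·1 + 462·(-1) + 924·1 + 1716·(-1) + 3003·1 = 1897.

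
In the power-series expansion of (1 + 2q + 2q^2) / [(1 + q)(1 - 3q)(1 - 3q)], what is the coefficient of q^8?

The denominator gives the recurrence a_n = 5a_(n−1) − 3a_(n−2) − 9a_(n−3) for n ≥ 3; the numerator fixes a_0 = 1, a_1 = 7, a_2 = 34.
Iterating: 1, 7, 34, 140, 535, 1949, 6880, 23738, 80509, so a_8 = 80509.

80509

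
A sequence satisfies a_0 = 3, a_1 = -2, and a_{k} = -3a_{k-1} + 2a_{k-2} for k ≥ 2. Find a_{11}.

-1045216

The ordinary generating function has denominator 1 + 3z - 2z^2.
Iterating the recurrence: a_0,…,a_{11} = 3, -2, 12, -40, 144, -512, 1824, -6496, 23136, -82400, 293472, -1045216.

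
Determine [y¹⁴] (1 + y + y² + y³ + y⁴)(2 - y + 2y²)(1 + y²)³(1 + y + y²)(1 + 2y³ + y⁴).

67

(1 + y + y² + y³ + y⁴) has coefficients 1,1,1,1,1 for degrees 0…4.
(2 - y + 2y²) has coefficients 2,-1,2,0,0,0,0,0,0,0,0,0,0,0,0 for degrees 0…14.
Multiplying by (1 + y²)³ gives running coefficients 2,-1,8,-3,12,-3,8,-1,2,0,0,0,0,0,0 for degrees 0…14.
Multiplying by (1 + y + y²) gives running coefficients 2,1,9,4,17,6,17,4,9,1,2,0,0,0,0 for degrees 0…14.
Finally multiplying by (1 + 2y³ + y⁴), the product of all factors after the first has coefficients 2,1,9,8,21,25,34,42,38,41,27,22,11,5,2 for degrees 0…14.
[y¹⁴] = 1·2 + 1·5 + 1·11 + 1·22 + 1·27 = 67.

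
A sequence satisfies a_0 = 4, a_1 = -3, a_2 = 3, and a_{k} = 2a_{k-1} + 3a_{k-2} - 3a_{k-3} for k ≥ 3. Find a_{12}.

The ordinary generating function has denominator 1 - 2x - 3x^2 + 3x^3.
Iterating the recurrence: a_0,…,a_{12} = 4, -3, 3, -15, -12, -78, -147, -492, -1191, -3417, -8931, -24540, -65622.

-65622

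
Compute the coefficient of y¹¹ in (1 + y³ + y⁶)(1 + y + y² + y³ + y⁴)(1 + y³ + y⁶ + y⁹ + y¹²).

(1 + y³ + y⁶) has coefficients 1,0,0,1,0,0,1 for degrees 0…6.
(1 + y + y² + y³ + y⁴) has coefficients 1,1,1,1,1,0,0,0,0,0,0,0 for degrees 0…11.
Finally multiplying by (1 + y³ + y⁶ + y⁹ + y¹²), the product of all factors after the first has coefficients 1,1,1,2,2,1,2,2,1,2,2,1 for degrees 0…11.
[y¹¹] = 1·1 + 1·1 + 1·1 = 3.

3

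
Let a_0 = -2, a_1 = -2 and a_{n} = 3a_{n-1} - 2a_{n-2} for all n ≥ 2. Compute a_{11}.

The ordinary generating function has denominator 1 - 3q + 2q^2.
Iterating the recurrence: a_0,…,a_{11} = -2, -2, -2, -2, -2, -2, -2, -2, -2, -2, -2, -2.

-2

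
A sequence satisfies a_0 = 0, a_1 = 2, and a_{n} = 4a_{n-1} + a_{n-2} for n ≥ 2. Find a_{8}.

46368

The ordinary generating function has denominator 1 - 4x - x^2.
Iterating the recurrence: a_0,…,a_{8} = 0, 2, 8, 34, 144, 610, 2584, 10946, 46368.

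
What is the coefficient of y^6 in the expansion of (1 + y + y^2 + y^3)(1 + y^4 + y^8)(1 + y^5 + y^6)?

3

(1 + y + y^2 + y^3) has coefficients 1,1,1,1 for degrees 0…3.
(1 + y^4 + y^8) has coefficients 1,0,0,0,1,0,0 for degrees 0…6.
Finally multiplying by (1 + y^5 + y^6), the product of all factors after the first has coefficients 1,0,0,0,1,1,1 for degrees 0…6.
[y^6] = 1·1 + 1·1 + 1·1 + 1·0 = 3.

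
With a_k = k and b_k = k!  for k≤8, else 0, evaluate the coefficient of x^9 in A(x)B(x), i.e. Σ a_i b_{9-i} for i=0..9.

53227

This is [x^9] in the product of the two ordinary generating functions.
Σ = 0·0 + 1·40320 + 2·5040 + 3·720 + 4·120 + 5·24 + 6·6 + 7·2 + 8·1 + 9·1 = 53227.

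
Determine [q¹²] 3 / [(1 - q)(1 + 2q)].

8193

Partial fractions give a closed form: a_n = (1)·1^n + (2)·(-2)^n.
At n = 12: a_12 = 8193.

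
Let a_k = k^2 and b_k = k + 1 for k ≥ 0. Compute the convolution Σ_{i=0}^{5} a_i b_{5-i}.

105

Write out a_i and b_{5-i} for i = 0,…,5 and sum the products.
Σ = 0·6 + 1·5 + 4·4 + 9·3 + 16·2 + 25·1 = 105.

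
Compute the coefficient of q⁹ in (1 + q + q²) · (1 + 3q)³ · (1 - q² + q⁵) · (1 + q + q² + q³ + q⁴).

48

(1 + q + q²) has coefficients 1,1,1 for degrees 0…2.
(1 + 3q)³ has coefficients 1,9,27,27,0,0,0,0,0,0 for degrees 0…9.
Multiplying by (1 - q² + q⁵) gives running coefficients 1,9,26,18,-27,-26,9,27,27,0 for degrees 0…9.
Finally multiplying by (1 + q + q² + q³ + q⁴), the product of all factors after the first has coefficients 1,10,36,54,27,0,0,1,10,37 for degrees 0…9.
[q⁹] = 1·37 + 1·10 + 1·1 = 48.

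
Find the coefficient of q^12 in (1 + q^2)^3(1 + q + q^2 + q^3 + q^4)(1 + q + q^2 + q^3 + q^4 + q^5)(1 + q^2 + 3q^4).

(1 + q^2)^3 has coefficients 1,0,3,0,3,0,1 for degrees 0…6.
(1 + q + q^2 + q^3 + q^4) has coefficients 1,1,1,1,1,0,0,0,0,0,0,0,0 for degrees 0…12.
Multiplying by (1 + q + q^2 + q^3 + q^4 + q^5) gives running coefficients 1,2,3,4,5,5,4,3,2,1,0,0,0 for degrees 0…12.
Finally multiplying by (1 + q^2 + 3q^4), the product of all factors after the first has coefficients 1,2,4,6,11,15,18,20,21,19,14,10,6 for degrees 0…12.
[q^12] = 1·6 + 3·14 + 3·21 + 1·18 = 129.

129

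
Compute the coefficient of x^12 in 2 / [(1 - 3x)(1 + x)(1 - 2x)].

The denominator gives the recurrence a_n = 4a_(n−1) − a_(n−2) − 6a_(n−3) for n ≥ 3; the numerator fixes a_0 = 2, a_1 = 8, a_2 = 30.
Iterating: 2, 8, 30, 100, 322, 1008, 3110, 9500, 28842, 87208, 262990, 791700, 2380562, so a_12 = 2380562.

2380562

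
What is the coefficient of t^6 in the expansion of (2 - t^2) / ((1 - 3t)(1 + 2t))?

871

The denominator gives the recurrence a_n = a_(n−1) + 6a_(n−2) for n ≥ 3; the numerator fixes a_0 = 2, a_1 = 2, a_2 = 13.
Iterating: 2, 2, 13, 25, 103, 253, 871, so a_6 = 871.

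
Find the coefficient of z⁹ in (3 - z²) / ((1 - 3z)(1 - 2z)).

167770

The denominator gives the recurrence a_n = 5a_(n−1) − 6a_(n−2) for n ≥ 3; the numerator fixes a_0 = 3, a_1 = 15, a_2 = 56.
Iterating: 3, 15, 56, 190, 614, 1930, 5966, 18250, 55454, 167770, so a_9 = 167770.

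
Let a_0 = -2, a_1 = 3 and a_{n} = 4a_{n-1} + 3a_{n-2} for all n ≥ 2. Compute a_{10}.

1512150

The ordinary generating function has denominator 1 - 4y - 3y^2.
Iterating the recurrence: a_0,…,a_{10} = -2, 3, 6, 33, 150, 699, 3246, 15081, 70062, 325491, 1512150.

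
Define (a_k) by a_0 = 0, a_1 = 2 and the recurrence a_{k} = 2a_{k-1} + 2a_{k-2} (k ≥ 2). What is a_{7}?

The ordinary generating function has denominator 1 - 2x - 2x^2.
Iterating the recurrence: a_0,…,a_{7} = 0, 2, 4, 12, 32, 88, 240, 656.

656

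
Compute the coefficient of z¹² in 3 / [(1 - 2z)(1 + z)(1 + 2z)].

16383

The denominator gives the recurrence a_n = −a_(n−1) + 4a_(n−2) + 4a_(n−3) for n ≥ 3; the numerator fixes a_0 = 3, a_1 = -3, a_2 = 15.
Iterating: 3, -3, 15, -15, 63, -63, 255, -255, 1023, -1023, 4095, -4095, 16383, so a_12 = 16383.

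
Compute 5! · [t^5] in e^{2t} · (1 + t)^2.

The EGF product rule gives c_5 = Σ_{k_1+k_2=5} C(5; k_1,k_2) · ∏ g_i(k_i), where e^{2t} gives (2)^k; (1+t)^2 gives the falling factorial (2)_k.
g_1(k) for k = 0…5: 1, 2, 4, 8, 16, 32.
g_2(k) for k = 0…5: 1, 2, 2, 0, 0, 0.
c_5 = Σ_k C(5,k)·g_1(k)·g_2(5−k) = 10·8·2 + 5·16·2 + 1·32·1 = 160 + 160 + 32 = 352.

352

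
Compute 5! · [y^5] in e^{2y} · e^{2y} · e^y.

3125

The EGF product rule gives c_5 = Σ_{k_1+k_2+k_3=5} C(5; k_1,k_2,k_3) · ∏ g_i(k_i), where e^{2y} gives (2)^k; e^{2y} gives (2)^k; e^y gives (1)^k.
g_1(k) for k = 0…5: 1, 2, 4, 8, 16, 32.
g_2(k) for k = 0…5: 1, 2, 4, 8, 16, 32.
g_3(k) for k = 0…5: 1, 1, 1, 1, 1, 1.
First combine the last two factors: h(k) = Σ_j C(k,j)·g_2(j)·g_3(k−j) for k = 0…5: 1, 3, 9, 27, 81, 243.
c_5 = Σ_k C(5,k)·g_1(k)·h(5−k) = 1·1·243 + 5·2·81 + 10·4·27 + 10·8·9 + 5·16·3 + 1·32·1 = 243 + 810 + 1080 + 720 + 240 + 32 = 3125.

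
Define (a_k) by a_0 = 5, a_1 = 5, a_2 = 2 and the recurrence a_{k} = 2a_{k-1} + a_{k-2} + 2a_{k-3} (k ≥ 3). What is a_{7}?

The ordinary generating function has denominator 1 - 2q - q^2 - 2q^3.
Iterating the recurrence: a_0,…,a_{7} = 5, 5, 2, 19, 50, 123, 334, 891.

891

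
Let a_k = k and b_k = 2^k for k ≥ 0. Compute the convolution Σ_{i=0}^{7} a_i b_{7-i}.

247

The convolution is the t^7 coefficient of A(t)B(t).
Σ = 0·128 + 1·64 + 2·32 + 3·16 + 4·8 + 5·4 + 6·2 + 7·1 = 247.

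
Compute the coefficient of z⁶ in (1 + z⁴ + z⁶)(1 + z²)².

(1 + z⁴ + z⁶) has coefficients 1,0,0,0,1,0,1 for degrees 0…6.
(1 + z²)² has coefficients 1,0,2,0,1,0,0 for degrees 0…6.
[z⁶] = 1·0 + 1·2 + 1·1 = 3.

3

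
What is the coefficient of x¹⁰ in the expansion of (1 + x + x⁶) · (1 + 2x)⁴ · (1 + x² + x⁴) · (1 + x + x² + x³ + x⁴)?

(1 + x + x⁶) has coefficients 1,1,0,0,0,0,1 for degrees 0…6.
(1 + 2x)⁴ has coefficients 1,8,24,32,16,0,0,0,0,0,0 for degrees 0…10.
Multiplying by (1 + x² + x⁴) gives running coefficients 1,8,25,40,41,40,40,32,16,0,0 for degrees 0…10.
Finally multiplying by (1 + x + x² + x³ + x⁴), the product of all factors after the first has coefficients 1,9,34,74,115,154,186,193,169,128,88 for degrees 0…10.
[x¹⁰] = 1·88 + 1·128 + 1·115 = 331.

331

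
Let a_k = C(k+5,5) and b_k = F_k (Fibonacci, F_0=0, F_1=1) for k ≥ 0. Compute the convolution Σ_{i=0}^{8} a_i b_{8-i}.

The convolution is the x^8 coefficient of A(x)B(x).
Σ = 1·21 + 6·13 + 21·8 + 56·5 + 126·3 + 252·2 + 462·1 + 792·1 + 1287·0 = 2683.

2683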